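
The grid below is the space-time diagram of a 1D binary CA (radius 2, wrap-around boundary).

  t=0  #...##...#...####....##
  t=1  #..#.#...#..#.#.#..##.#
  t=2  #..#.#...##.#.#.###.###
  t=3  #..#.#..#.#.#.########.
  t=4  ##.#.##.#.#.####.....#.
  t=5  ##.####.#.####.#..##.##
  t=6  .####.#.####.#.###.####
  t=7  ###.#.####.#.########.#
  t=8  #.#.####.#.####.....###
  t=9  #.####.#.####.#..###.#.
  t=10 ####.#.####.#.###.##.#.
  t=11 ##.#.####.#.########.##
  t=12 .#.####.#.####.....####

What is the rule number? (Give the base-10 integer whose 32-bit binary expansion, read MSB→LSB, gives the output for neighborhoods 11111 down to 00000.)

955841083

  nb #####: next=.  (t=3,i=16, bit31=0)
  nb ####.: next=.  (t=0,i=15, bit30=0)
  nb ###.#: next=#  (t=2,i=18, bit29=1)
  nb ###..: next=#  (t=0,i=0, bit28=1)
  nb ##.##: next=#  (t=1,i=21, bit27=1)
  nb ##.#.: next=.  (t=2,i=11, bit26=0)
  nb ##..#: next=.  (t=1,i=1, bit25=0)
  nb ##...: next=.  (t=0,i=1, bit24=0)
  nb #.###: next=#  (t=2,i=16, bit23=1)
  nb #.##.: next=#  (t=1,i=22, bit22=1)
  nb #.#.#: next=#  (t=1,i=14, bit21=1)
  nb #.#..: next=#  (t=1,i=5, bit20=1)
  nb #..##: next=#  (t=1,i=18, bit19=1)
  nb #..#.: next=.  (t=1,i=2, bit18=0)
  nb #...#: next=.  (t=0,i=2, bit17=0)
  nb #....: next=.  (t=0,i=18, bit16=0)
  nb .####: next=#  (t=0,i=14, bit15=1)
  nb .###.: next=#  (t=0,i=22, bit14=1)
  nb .##.#: next=#  (t=1,i=20, bit13=1)
  nb .##..: next=#  (t=0,i=5, bit12=1)
  nb .#.##: next=#  (t=2,i=15, bit11=1)
  nb .#.#.: next=.  (t=1,i=4, bit10=0)
  nb .#..#: next=#  (t=1,i=10, bit9=1)
  nb .#...: next=.  (t=0,i=10, bit8=0)
  nb ..###: next=.  (t=0,i=13, bit7=0)
  nb ..##.: next=.  (t=0,i=4, bit6=0)
  nb ..#.#: next=#  (t=1,i=3, bit5=1)
  nb ..#..: next=#  (t=0,i=9, bit4=1)
  nb ...##: next=#  (t=0,i=3, bit3=1)
  nb ...#.: next=.  (t=0,i=8, bit2=0)
  nb ....#: next=#  (t=0,i=19, bit1=1)
  nb .....: next=#  (t=4,i=18, bit0=1)
  bits 00111000111110001111101000111011 = 955841083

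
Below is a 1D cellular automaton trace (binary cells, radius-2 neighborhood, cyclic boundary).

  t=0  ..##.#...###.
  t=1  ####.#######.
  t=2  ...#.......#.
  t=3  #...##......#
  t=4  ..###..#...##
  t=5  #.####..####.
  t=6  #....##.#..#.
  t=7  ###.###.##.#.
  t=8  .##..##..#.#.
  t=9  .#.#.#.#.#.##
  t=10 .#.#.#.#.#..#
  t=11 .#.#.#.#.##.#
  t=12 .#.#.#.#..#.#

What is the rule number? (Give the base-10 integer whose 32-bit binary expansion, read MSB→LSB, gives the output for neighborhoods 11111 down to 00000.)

842228712

  nb #####: next=.  (t=1,i=7, bit31=0)
  nb ####.: next=.  (t=1,i=2, bit30=0)
  nb ###.#: next=#  (t=1,i=3, bit29=1)
  nb ###..: next=#  (t=0,i=11, bit28=1)
  nb ##.##: next=.  (t=1,i=4, bit27=0)
  nb ##.#.: next=.  (t=0,i=4, bit26=0)
  nb ##..#: next=#  (t=4,i=0, bit25=1)
  nb ##...: next=.  (t=0,i=12, bit24=0)
  nb #.###: next=.  (t=1,i=0, bit23=0)
  nb #.##.: next=.  (t=7,i=8, bit22=0)
  nb #.#.#: next=#  (t=5,i=0, bit21=1)
  nb #.#..: next=#  (t=0,i=5, bit20=1)
  nb #..##: next=.  (t=4,i=1, bit19=0)
  nb #..#.: next=.  (t=4,i=6, bit18=0)
  nb #...#: next=#  (t=0,i=0, bit17=1)
  nb #....: next=#  (t=2,i=0, bit16=1)
  nb .####: next=.  (t=1,i=1, bit15=0)
  nb .###.: next=#  (t=0,i=10, bit14=1)
  nb .##.#: next=#  (t=0,i=3, bit13=1)
  nb .##..: next=.  (t=3,i=0, bit12=0)
  nb .#.##: next=.  (t=5,i=1, bit11=0)
  nb .#.#.: next=.  (t=6,i=12, bit10=0)
  nb .#..#: next=#  (t=6,i=9, bit9=1)
  nb .#...: next=#  (t=0,i=6, bit8=1)
  nb ..###: next=#  (t=0,i=9, bit7=1)
  nb ..##.: next=#  (t=0,i=2, bit6=1)
  nb ..#.#: next=#  (t=6,i=11, bit5=1)
  nb ..#..: next=.  (t=2,i=3, bit4=0)
  nb ...##: next=#  (t=0,i=1, bit3=1)
  nb ...#.: next=.  (t=2,i=2, bit2=0)
  nb ....#: next=.  (t=2,i=1, bit1=0)
  nb .....: next=.  (t=2,i=6, bit0=0)
  bits 00110010001100110110001111101000 = 842228712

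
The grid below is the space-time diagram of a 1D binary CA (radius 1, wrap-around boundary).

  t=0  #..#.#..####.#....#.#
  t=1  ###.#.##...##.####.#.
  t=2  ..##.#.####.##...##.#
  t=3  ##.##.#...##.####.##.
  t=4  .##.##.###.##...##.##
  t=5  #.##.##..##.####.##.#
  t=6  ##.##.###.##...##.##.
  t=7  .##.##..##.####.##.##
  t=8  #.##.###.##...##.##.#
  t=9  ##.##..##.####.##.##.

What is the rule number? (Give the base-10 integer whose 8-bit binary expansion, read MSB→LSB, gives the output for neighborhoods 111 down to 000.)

  ### -> .   bit 7 = 0  t=0,i=9
  ##. -> #   bit 6 = 1  t=0,i=0
  #.# -> #   bit 5 = 1  t=0,i=4
  #.. -> #   bit 4 = 1  t=0,i=1
  .## -> .   bit 3 = 0  t=0,i=8
  .#. -> .   bit 2 = 0  t=0,i=3
  ..# -> #   bit 1 = 1  t=0,i=2
  ... -> #   bit 0 = 1  t=0,i=15
  bits 01110011 = 115

115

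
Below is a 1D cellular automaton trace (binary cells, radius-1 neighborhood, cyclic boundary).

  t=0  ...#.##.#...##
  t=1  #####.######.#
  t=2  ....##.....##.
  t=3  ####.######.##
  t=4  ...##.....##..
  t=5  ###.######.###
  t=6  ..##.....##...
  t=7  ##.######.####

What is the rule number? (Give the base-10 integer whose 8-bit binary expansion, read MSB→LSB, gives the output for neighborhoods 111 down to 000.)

  ### -> .   bit 7 = 0  t=1,i=0
  ##. -> #   bit 6 = 1  t=0,i=6
  #.# -> #   bit 5 = 1  t=0,i=4
  #.. -> #   bit 4 = 1  t=0,i=0
  .## -> .   bit 3 = 0  t=0,i=5
  .#. -> #   bit 2 = 1  t=0,i=3
  ..# -> #   bit 1 = 1  t=0,i=2
  ... -> #   bit 0 = 1  t=0,i=1
  bits 01110111 = 119

119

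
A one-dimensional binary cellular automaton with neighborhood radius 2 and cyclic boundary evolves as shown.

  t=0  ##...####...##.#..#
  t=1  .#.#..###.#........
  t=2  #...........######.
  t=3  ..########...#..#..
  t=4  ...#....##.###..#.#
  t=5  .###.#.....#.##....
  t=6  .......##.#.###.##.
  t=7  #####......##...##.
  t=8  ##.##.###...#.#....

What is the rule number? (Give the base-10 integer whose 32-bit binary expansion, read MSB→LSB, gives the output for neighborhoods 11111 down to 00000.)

  #####|.  b31=0 t=2,i=14
  ####.|#  b30=1 t=0,i=7
  ###.#|.  b29=0 t=1,i=8
  ###..|#  b28=1 t=0,i=1
  ##.##|.  b27=0 t=4,i=10
  ##.#.|.  b26=0 t=0,i=14
  ##..#|#  b25=1 t=4,i=14
  ##...|.  b24=0 t=0,i=2
  #.###|#  b23=1 t=4,i=11
  #.##.|#  b22=1 t=5,i=13
  #.#.#|.  b21=0 t=6,i=10
  #.#..|.  b20=0 t=0,i=15
  #..##|.  b19=0 t=0,i=17
  #..#.|.  b18=0 t=3,i=15
  #...#|#  b17=1 t=0,i=3
  #....|#  b16=1 t=1,i=12
  .####|#  b15=1 t=0,i=6
  .###.|.  b14=0 t=0,i=0
  .##.#|.  b13=0 t=0,i=13
  .##..|#  b12=1 t=5,i=14
  .#.##|#  b11=1 t=5,i=12
  .#.#.|.  b10=0 t=1,i=2
  .#..#|.  b9=0 t=0,i=16
  .#...|.  b8=0 t=1,i=11
  ..###|.  b7=0 t=0,i=5
  ..##.|.  b6=0 t=0,i=12
  ..#.#|.  b5=0 t=1,i=1
  ..#..|#  b4=1 t=3,i=13
  ...##|.  b3=0 t=0,i=4
  ...#.|#  b2=1 t=1,i=0
  ....#|.  b1=0 t=1,i=18
  .....|#  b0=1 t=1,i=13
  bits 01010010110000111001100000010101 = 1388550165

1388550165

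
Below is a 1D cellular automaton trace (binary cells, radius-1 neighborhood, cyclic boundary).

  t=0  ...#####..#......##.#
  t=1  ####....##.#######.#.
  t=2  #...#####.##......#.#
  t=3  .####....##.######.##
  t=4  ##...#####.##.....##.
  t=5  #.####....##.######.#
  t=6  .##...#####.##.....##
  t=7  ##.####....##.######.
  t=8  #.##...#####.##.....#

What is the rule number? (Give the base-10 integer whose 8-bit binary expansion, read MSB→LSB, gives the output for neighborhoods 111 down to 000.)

  ###|.  b7=0 t=0,i=4
  ##.|.  b6=0 t=0,i=7
  #.#|#  b5=1 t=0,i=19
  #..|#  b4=1 t=0,i=0
  .##|#  b3=1 t=0,i=3
  .#.|.  b2=0 t=0,i=10
  ..#|#  b1=1 t=0,i=2
  ...|#  b0=1 t=0,i=1
  bits 00111011 = 59

59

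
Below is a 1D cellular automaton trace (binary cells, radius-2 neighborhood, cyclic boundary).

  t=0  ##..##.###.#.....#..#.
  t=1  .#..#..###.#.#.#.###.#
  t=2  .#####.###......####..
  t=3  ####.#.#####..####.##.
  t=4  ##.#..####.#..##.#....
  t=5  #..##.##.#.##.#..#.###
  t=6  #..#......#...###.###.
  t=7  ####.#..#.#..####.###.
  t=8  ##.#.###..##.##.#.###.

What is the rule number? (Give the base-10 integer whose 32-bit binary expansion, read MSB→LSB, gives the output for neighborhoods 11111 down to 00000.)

2979388122

  [31] ##### => #  t=2,i=3
  [30] ####. => .  t=2,i=4
  [29] ###.# => #  t=0,i=9
  [28] ###.. => #  t=2,i=9
  [27] ##.## => .  t=0,i=6
  [26] ##.#. => .  t=0,i=10
  [25] ##..# => .  t=0,i=2
  [24] ##... => #  t=2,i=10
  [23] #.### => #  t=0,i=7
  [22] #.##. => .  t=0,i=0
  [21] #.#.# => .  t=1,i=11
  [20] #.#.. => #  t=0,i=11
  [19] #..## => .  t=0,i=3
  [18] #..#. => #  t=0,i=19
  [17] #...# => .  t=2,i=21
  [16] #.... => #  t=0,i=13
  [15] .#### => #  t=2,i=2
  [14] .###. => #  t=0,i=8
  [13] .##.# => .  t=0,i=5
  [12] .##.. => #  t=0,i=1
  [11] .#.## => #  t=0,i=21
  [10] .#.#. => .  t=1,i=0
  [9] .#..# => #  t=0,i=18
  [8] .#... => .  t=0,i=12
  [7] ..### => #  t=1,i=7
  [6] ..##. => #  t=0,i=4
  [5] ..#.# => .  t=0,i=20
  [4] ..#.. => #  t=0,i=17
  [3] ...## => #  t=2,i=0
  [2] ...#. => .  t=0,i=16
  [1] ....# => #  t=0,i=15
  [0] ..... => .  t=0,i=14
  bits 10110001100101011101101011011010 = 2979388122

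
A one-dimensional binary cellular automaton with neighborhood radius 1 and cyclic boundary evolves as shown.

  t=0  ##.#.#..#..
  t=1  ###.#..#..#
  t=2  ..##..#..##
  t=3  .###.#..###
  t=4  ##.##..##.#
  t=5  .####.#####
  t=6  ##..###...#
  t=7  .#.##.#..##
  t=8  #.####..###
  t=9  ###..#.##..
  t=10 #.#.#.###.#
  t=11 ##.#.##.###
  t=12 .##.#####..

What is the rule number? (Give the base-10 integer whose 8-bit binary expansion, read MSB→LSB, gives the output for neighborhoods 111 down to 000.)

106

  ### -> .   bit 7 = 0  t=1,i=0
  ##. -> #   bit 6 = 1  t=0,i=1
  #.# -> #   bit 5 = 1  t=0,i=2
  #.. -> .   bit 4 = 0  t=0,i=6
  .## -> #   bit 3 = 1  t=0,i=0
  .#. -> .   bit 2 = 0  t=0,i=3
  ..# -> #   bit 1 = 1  t=0,i=7
  ... -> .   bit 0 = 0  t=6,i=8
  bits 01101010 = 106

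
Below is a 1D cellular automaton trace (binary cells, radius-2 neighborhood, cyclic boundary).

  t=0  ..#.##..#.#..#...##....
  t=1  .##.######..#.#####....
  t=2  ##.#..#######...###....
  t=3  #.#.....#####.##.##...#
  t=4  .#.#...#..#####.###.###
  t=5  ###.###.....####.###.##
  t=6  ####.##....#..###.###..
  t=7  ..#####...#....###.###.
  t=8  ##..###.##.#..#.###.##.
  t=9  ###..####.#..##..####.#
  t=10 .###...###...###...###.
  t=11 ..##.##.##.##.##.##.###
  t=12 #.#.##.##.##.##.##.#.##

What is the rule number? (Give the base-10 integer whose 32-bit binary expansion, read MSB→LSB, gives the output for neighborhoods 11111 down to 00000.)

4268119404

  [31] ##### => #  t=1,i=6
  [30] ####. => #  t=1,i=8
  [29] ###.# => #  t=3,i=12
  [28] ###.. => #  t=1,i=9
  [27] ##.## => #  t=1,i=3
  [26] ##.#. => #  t=2,i=2
  [25] ##..# => #  t=0,i=6
  [24] ##... => .  t=0,i=19
  [23] #.### => .  t=1,i=4
  [22] #.##. => #  t=0,i=4
  [21] #.#.# => #  t=4,i=1
  [20] #.#.. => .  t=0,i=10
  [19] #..## => .  t=2,i=5
  [18] #..#. => #  t=0,i=7
  [17] #...# => #  t=0,i=15
  [16] #.... => .  t=0,i=20
  [15] .#### => .  t=1,i=5
  [14] .###. => #  t=2,i=17
  [13] .##.# => .  t=1,i=2
  [12] .##.. => #  t=0,i=5
  [11] .#.## => .  t=0,i=3
  [10] .#.#. => #  t=0,i=9
  [9] .#..# => .  t=0,i=11
  [8] .#... => #  t=0,i=14
  [7] ..### => .  t=2,i=6
  [6] ..##. => #  t=0,i=17
  [5] ..#.# => #  t=0,i=2
  [4] ..#.. => .  t=0,i=13
  [3] ...## => #  t=0,i=16
  [2] ...#. => #  t=0,i=1
  [1] ....# => .  t=0,i=0
  [0] ..... => .  t=0,i=21
  bits 11111110011001100101010101101100 = 4268119404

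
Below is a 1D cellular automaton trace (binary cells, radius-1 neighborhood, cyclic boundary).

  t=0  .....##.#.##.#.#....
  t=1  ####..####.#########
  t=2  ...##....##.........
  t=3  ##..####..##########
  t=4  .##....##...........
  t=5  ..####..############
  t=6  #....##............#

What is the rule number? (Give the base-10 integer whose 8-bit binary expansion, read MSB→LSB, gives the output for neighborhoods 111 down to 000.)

  [7] ### => .  t=1,i=0
  [6] ##. => #  t=0,i=6
  [5] #.# => #  t=0,i=7
  [4] #.. => #  t=0,i=16
  [3] .## => .  t=0,i=5
  [2] .#. => #  t=0,i=8
  [1] ..# => .  t=0,i=4
  [0] ... => #  t=0,i=0
  bits 01110101 = 117

117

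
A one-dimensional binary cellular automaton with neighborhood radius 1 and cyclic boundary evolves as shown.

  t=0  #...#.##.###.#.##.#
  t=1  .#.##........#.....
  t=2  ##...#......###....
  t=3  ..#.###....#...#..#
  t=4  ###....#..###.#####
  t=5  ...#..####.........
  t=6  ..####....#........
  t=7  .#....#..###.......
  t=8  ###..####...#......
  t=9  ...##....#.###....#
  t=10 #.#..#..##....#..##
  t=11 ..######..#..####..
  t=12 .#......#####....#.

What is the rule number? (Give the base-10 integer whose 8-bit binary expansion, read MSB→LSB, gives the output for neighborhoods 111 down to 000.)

  ### -> .   bit 7 = 0  t=0,i=10
  ##. -> .   bit 6 = 0  t=0,i=0
  #.# -> .   bit 5 = 0  t=0,i=5
  #.. -> #   bit 4 = 1  t=0,i=1
  .## -> .   bit 3 = 0  t=0,i=6
  .#. -> #   bit 2 = 1  t=0,i=4
  ..# -> #   bit 1 = 1  t=0,i=3
  ... -> .   bit 0 = 0  t=0,i=2
  bits 00010110 = 22

22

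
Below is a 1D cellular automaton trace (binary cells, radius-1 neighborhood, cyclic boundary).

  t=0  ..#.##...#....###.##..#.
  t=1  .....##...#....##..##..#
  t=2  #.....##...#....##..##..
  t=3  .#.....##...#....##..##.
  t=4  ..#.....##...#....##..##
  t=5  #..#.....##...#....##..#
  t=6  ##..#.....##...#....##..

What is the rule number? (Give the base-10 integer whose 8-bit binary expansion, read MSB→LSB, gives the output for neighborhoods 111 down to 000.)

  nb ###: next=#  (t=0,i=15, bit7=1)
  nb ##.: next=#  (t=0,i=5, bit6=1)
  nb #.#: next=.  (t=0,i=3, bit5=0)
  nb #..: next=#  (t=0,i=6, bit4=1)
  nb .##: next=.  (t=0,i=4, bit3=0)
  nb .#.: next=.  (t=0,i=2, bit2=0)
  nb ..#: next=.  (t=0,i=1, bit1=0)
  nb ...: next=.  (t=0,i=0, bit0=0)
  bits 11010000 = 208

208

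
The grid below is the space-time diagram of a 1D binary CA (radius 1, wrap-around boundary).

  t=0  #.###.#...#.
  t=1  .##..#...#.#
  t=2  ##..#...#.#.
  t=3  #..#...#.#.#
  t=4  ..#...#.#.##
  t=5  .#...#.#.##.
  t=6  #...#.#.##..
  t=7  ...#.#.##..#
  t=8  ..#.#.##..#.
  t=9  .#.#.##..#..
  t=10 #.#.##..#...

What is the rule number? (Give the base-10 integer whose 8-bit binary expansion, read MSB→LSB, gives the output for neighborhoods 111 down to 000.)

42

  ###|.  b7=0 t=0,i=3
  ##.|.  b6=0 t=0,i=4
  #.#|#  b5=1 t=0,i=1
  #..|.  b4=0 t=0,i=7
  .##|#  b3=1 t=0,i=2
  .#.|.  b2=0 t=0,i=0
  ..#|#  b1=1 t=0,i=9
  ...|.  b0=0 t=0,i=8
  bits 00101010 = 42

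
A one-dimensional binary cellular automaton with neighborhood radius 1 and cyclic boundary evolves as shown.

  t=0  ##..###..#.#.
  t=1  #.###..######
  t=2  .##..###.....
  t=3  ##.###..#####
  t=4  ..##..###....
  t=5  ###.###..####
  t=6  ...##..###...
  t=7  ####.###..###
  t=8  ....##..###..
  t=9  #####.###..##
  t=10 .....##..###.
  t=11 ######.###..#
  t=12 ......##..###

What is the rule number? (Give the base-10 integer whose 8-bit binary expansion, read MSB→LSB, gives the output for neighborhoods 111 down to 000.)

  ###|.  b7=0 t=0,i=5
  ##.|.  b6=0 t=0,i=1
  #.#|#  b5=1 t=0,i=10
  #..|#  b4=1 t=0,i=2
  .##|#  b3=1 t=0,i=0
  .#.|#  b2=1 t=0,i=9
  ..#|#  b1=1 t=0,i=3
  ...|#  b0=1 t=2,i=9
  bits 00111111 = 63

63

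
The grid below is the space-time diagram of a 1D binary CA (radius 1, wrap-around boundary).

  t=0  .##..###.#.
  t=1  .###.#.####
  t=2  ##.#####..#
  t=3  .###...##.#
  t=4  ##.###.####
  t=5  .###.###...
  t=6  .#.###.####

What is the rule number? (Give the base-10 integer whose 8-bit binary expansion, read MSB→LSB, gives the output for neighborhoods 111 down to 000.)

  nb ###: next=.  (t=0,i=6, bit7=0)
  nb ##.: next=#  (t=0,i=2, bit6=1)
  nb #.#: next=#  (t=0,i=8, bit5=1)
  nb #..: next=#  (t=0,i=3, bit4=1)
  nb .##: next=#  (t=0,i=1, bit3=1)
  nb .#.: next=#  (t=0,i=9, bit2=1)
  nb ..#: next=.  (t=0,i=0, bit1=0)
  nb ...: next=#  (t=3,i=5, bit0=1)
  bits 01111101 = 125

125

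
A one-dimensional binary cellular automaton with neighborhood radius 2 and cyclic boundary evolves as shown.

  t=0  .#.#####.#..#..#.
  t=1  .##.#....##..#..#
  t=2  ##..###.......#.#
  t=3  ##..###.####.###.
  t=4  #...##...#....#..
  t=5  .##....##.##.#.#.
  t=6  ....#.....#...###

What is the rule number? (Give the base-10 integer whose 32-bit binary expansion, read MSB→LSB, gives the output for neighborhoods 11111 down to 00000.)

273928101

  nb #####: next=.  (t=0,i=5, bit31=0)
  nb ####.: next=.  (t=0,i=6, bit30=0)
  nb ###.#: next=.  (t=0,i=7, bit29=0)
  nb ###..: next=#  (t=2,i=1, bit28=1)
  nb ##.##: next=.  (t=3,i=7, bit27=0)
  nb ##.#.: next=.  (t=0,i=8, bit26=0)
  nb ##..#: next=.  (t=1,i=11, bit25=0)
  nb ##...: next=.  (t=2,i=7, bit24=0)
  nb #.###: next=.  (t=0,i=3, bit23=0)
  nb #.##.: next=#  (t=1,i=1, bit22=1)
  nb #.#.#: next=.  (t=5,i=13, bit21=0)
  nb #.#..: next=#  (t=0,i=9, bit20=1)
  nb #..##: next=.  (t=2,i=3, bit19=0)
  nb #..#.: next=.  (t=0,i=0, bit18=0)
  nb #...#: next=#  (t=4,i=2, bit17=1)
  nb #....: next=#  (t=1,i=6, bit16=1)
  nb .####: next=#  (t=0,i=4, bit15=1)
  nb .###.: next=#  (t=2,i=0, bit14=1)
  nb .##.#: next=.  (t=1,i=2, bit13=0)
  nb .##..: next=.  (t=1,i=10, bit12=0)
  nb .#.##: next=#  (t=0,i=2, bit11=1)
  nb .#.#.: next=#  (t=5,i=14, bit10=1)
  nb .#..#: next=#  (t=0,i=10, bit9=1)
  nb .#...: next=#  (t=1,i=5, bit8=1)
  nb ..###: next=#  (t=2,i=4, bit7=1)
  nb ..##.: next=.  (t=1,i=9, bit6=0)
  nb ..#.#: next=#  (t=0,i=1, bit5=1)
  nb ..#..: next=.  (t=0,i=12, bit4=0)
  nb ...##: next=.  (t=1,i=8, bit3=0)
  nb ...#.: next=#  (t=2,i=13, bit2=1)
  nb ....#: next=.  (t=1,i=7, bit1=0)
  nb .....: next=#  (t=2,i=9, bit0=1)
  bits 00010000010100111100111110100101 = 273928101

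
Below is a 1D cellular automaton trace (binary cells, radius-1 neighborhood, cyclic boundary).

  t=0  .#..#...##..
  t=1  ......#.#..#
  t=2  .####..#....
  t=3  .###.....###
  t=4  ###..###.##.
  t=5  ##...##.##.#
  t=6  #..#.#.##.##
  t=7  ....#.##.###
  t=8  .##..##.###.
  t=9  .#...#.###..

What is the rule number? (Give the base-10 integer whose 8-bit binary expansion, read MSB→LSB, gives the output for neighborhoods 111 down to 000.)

169

  ### -> #   bit 7 = 1  t=2,i=2
  ##. -> .   bit 6 = 0  t=0,i=9
  #.# -> #   bit 5 = 1  t=1,i=7
  #.. -> .   bit 4 = 0  t=0,i=2
  .## -> #   bit 3 = 1  t=0,i=8
  .#. -> .   bit 2 = 0  t=0,i=1
  ..# -> .   bit 1 = 0  t=0,i=0
  ... -> #   bit 0 = 1  t=0,i=6
  bits 10101001 = 169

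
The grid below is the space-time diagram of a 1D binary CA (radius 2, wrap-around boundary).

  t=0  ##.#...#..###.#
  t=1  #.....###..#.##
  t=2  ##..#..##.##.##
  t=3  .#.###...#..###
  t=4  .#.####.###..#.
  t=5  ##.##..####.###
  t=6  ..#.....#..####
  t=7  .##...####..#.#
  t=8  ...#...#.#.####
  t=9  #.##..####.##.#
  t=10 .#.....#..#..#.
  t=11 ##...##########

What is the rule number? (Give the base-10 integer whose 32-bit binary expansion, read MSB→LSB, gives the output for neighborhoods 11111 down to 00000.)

2577712694

  [31] ##### => #  t=5,i=14
  [30] ####. => .  t=2,i=0
  [29] ###.# => .  t=0,i=1
  [28] ###.. => #  t=1,i=0
  [27] ##.## => #  t=0,i=13
  [26] ##.#. => .  t=0,i=2
  [25] ##..# => .  t=1,i=9
  [24] ##... => #  t=1,i=1
  [23] #.### => #  t=0,i=14
  [22] #.##. => .  t=2,i=10
  [21] #.#.# => #  t=3,i=1
  [20] #.#.. => .  t=0,i=3
  [19] #..## => .  t=0,i=9
  [18] #..#. => #  t=1,i=10
  [17] #...# => .  t=0,i=5
  [16] #.... => .  t=1,i=2
  [15] .#### => #  t=2,i=14
  [14] .###. => #  t=0,i=0
  [13] .##.# => .  t=2,i=8
  [12] .##.. => .  t=5,i=4
  [11] .#.## => .  t=1,i=12
  [10] .#.#. => #  t=7,i=13
  [9] .#..# => #  t=0,i=8
  [8] .#... => .  t=0,i=4
  [7] ..### => .  t=0,i=10
  [6] ..##. => .  t=2,i=7
  [5] ..#.# => #  t=1,i=11
  [4] ..#.. => #  t=0,i=7
  [3] ...## => .  t=1,i=5
  [2] ...#. => #  t=0,i=6
  [1] ....# => #  t=1,i=4
  [0] ..... => .  t=1,i=3
  bits 10011001101001001100011000110110 = 2577712694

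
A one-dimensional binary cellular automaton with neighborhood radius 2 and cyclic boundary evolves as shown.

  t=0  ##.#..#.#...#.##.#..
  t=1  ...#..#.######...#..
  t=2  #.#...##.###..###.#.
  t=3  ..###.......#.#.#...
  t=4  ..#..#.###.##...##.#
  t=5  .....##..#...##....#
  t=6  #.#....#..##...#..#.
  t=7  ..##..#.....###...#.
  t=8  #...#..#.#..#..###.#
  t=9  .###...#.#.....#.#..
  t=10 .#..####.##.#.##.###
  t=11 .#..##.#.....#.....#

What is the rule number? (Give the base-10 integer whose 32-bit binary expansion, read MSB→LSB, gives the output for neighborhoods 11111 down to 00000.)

  ##### -> #   bit 31 = 1  t=1,i=10
  ####. -> .   bit 30 = 0  t=1,i=12
  ###.# -> #   bit 29 = 1  t=2,i=16
  ###.. -> .   bit 28 = 0  t=1,i=13
  ##.## -> .   bit 27 = 0  t=2,i=8
  ##.#. -> .   bit 26 = 0  t=0,i=2
  ##..# -> #   bit 25 = 1  t=2,i=12
  ##... -> #   bit 24 = 1  t=1,i=14
  #.### -> .   bit 23 = 0  t=1,i=8
  #.##. -> .   bit 22 = 0  t=0,i=14
  #.#.# -> .   bit 21 = 0  t=2,i=0
  #.#.. -> #   bit 20 = 1  t=0,i=3
  #..## -> .   bit 19 = 0  t=0,i=19
  #..#. -> .   bit 18 = 0  t=0,i=5
  #...# -> #   bit 17 = 1  t=0,i=10
  #.... -> .   bit 16 = 0  t=1,i=19
  .#### -> #   bit 15 = 1  t=1,i=9
  .###. -> .   bit 14 = 0  t=2,i=10
  .##.# -> .   bit 13 = 0  t=0,i=1
  .##.. -> .   bit 12 = 0  t=4,i=12
  .#.## -> #   bit 11 = 1  t=0,i=13
  .#.#. -> .   bit 10 = 0  t=0,i=7
  .#..# -> .   bit 9 = 0  t=0,i=4
  .#... -> #   bit 8 = 1  t=0,i=9
  ..### -> #   bit 7 = 1  t=2,i=14
  ..##. -> .   bit 6 = 0  t=0,i=0
  ..#.# -> #   bit 5 = 1  t=0,i=6
  ..#.. -> .   bit 4 = 0  t=1,i=3
  ...## -> .   bit 3 = 0  t=2,i=5
  ...#. -> #   bit 2 = 1  t=0,i=11
  ....# -> .   bit 1 = 0  t=1,i=1
  ..... -> #   bit 0 = 1  t=1,i=0
  bits 10100011000100101000100110100101 = 2735901093

2735901093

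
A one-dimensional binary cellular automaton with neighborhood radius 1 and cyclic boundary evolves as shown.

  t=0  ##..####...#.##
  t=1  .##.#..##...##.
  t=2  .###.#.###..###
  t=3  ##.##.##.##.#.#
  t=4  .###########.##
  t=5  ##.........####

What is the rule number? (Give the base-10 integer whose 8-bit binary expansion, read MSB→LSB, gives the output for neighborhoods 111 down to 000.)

  ### -> .   bit 7 = 0  t=0,i=0
  ##. -> #   bit 6 = 1  t=0,i=1
  #.# -> #   bit 5 = 1  t=0,i=12
  #.. -> #   bit 4 = 1  t=0,i=2
  .## -> #   bit 3 = 1  t=0,i=4
  .#. -> .   bit 2 = 0  t=0,i=11
  ..# -> .   bit 1 = 0  t=0,i=3
  ... -> .   bit 0 = 0  t=0,i=9
  bits 01111000 = 120

120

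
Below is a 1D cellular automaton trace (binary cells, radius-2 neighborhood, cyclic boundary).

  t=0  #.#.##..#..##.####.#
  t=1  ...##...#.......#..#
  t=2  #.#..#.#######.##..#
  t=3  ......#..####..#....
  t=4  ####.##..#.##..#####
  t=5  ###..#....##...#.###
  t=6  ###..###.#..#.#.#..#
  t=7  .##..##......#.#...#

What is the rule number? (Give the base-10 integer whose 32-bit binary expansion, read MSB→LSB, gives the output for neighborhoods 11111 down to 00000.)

  [31] ##### => #  t=2,i=9
  [30] ####. => #  t=0,i=16
  [29] ###.# => .  t=0,i=17
  [28] ###.. => #  t=3,i=12
  [27] ##.## => .  t=0,i=13
  [26] ##.#. => .  t=0,i=1
  [25] ##..# => .  t=0,i=6
  [24] ##... => #  t=1,i=5
  [23] #.### => .  t=0,i=14
  [22] #.##. => #  t=0,i=4
  [21] #.#.# => .  t=0,i=2
  [20] #.#.. => .  t=2,i=2
  [19] #..## => .  t=0,i=10
  [18] #..#. => .  t=0,i=7
  [17] #...# => .  t=1,i=1
  [16] #.... => #  t=1,i=10
  [15] .#### => .  t=0,i=15
  [14] .###. => #  t=6,i=6
  [13] .##.# => .  t=0,i=0
  [12] .##.. => .  t=0,i=5
  [11] .#.## => #  t=0,i=3
  [10] .#.#. => #  t=6,i=13
  [9] .#..# => .  t=0,i=9
  [8] .#... => #  t=1,i=0
  [7] ..### => #  t=3,i=9
  [6] ..##. => .  t=0,i=11
  [5] ..#.# => .  t=2,i=5
  [4] ..#.. => #  t=0,i=8
  [3] ...## => #  t=1,i=2
  [2] ...#. => #  t=1,i=7
  [1] ....# => .  t=1,i=14
  [0] ..... => #  t=1,i=11
  bits 11010001010000010100110110011101 = 3510717853

3510717853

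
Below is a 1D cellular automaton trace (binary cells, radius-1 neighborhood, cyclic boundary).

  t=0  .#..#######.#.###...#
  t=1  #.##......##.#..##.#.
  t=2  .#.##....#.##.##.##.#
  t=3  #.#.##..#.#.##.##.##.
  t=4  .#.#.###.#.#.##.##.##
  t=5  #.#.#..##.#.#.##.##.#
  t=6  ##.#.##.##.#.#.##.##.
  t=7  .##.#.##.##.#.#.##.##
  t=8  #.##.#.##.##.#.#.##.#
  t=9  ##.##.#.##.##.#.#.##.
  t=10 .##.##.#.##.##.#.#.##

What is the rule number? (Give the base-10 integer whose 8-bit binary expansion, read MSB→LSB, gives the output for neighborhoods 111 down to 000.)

114

  [7] ### => .  t=0,i=5
  [6] ##. => #  t=0,i=10
  [5] #.# => #  t=0,i=0
  [4] #.. => #  t=0,i=2
  [3] .## => .  t=0,i=4
  [2] .#. => .  t=0,i=1
  [1] ..# => #  t=0,i=3
  [0] ... => .  t=0,i=18
  bits 01110010 = 114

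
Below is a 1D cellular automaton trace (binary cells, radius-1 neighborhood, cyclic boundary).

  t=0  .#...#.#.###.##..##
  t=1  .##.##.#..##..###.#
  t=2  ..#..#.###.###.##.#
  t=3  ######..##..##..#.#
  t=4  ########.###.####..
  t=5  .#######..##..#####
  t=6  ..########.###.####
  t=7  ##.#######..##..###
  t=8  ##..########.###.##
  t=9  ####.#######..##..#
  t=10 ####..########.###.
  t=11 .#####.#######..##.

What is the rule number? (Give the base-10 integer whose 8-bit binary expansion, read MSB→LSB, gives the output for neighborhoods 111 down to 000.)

  ### -> #   bit 7 = 1  t=0,i=10
  ##. -> #   bit 6 = 1  t=0,i=11
  #.# -> .   bit 5 = 0  t=0,i=0
  #.. -> #   bit 4 = 1  t=0,i=2
  .## -> .   bit 3 = 0  t=0,i=9
  .#. -> #   bit 2 = 1  t=0,i=1
  ..# -> #   bit 1 = 1  t=0,i=4
  ... -> .   bit 0 = 0  t=0,i=3
  bits 11010110 = 214

214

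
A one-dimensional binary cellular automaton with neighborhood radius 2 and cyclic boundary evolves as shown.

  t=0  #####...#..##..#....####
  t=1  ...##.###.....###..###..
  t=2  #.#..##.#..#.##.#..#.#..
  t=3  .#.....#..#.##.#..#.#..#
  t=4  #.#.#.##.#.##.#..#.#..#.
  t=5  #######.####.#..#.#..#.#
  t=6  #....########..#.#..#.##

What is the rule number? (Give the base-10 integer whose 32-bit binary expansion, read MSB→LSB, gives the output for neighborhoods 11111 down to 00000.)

  ##### -> .   bit 31 = 0  t=0,i=0
  ####. -> #   bit 30 = 1  t=0,i=3
  ###.# -> #   bit 29 = 1  t=5,i=6
  ###.. -> #   bit 28 = 1  t=0,i=4
  ##.## -> #   bit 27 = 1  t=1,i=5
  ##.#. -> #   bit 26 = 1  t=2,i=7
  ##..# -> .   bit 25 = 0  t=0,i=13
  ##... -> .   bit 24 = 0  t=0,i=5
  #.### -> #   bit 23 = 1  t=1,i=6
  #.##. -> #   bit 22 = 1  t=2,i=13
  #.#.# -> #   bit 21 = 1  t=4,i=0
  #.#.. -> .   bit 20 = 0  t=2,i=2
  #..## -> .   bit 19 = 0  t=0,i=10
  #..#. -> #   bit 18 = 1  t=0,i=14
  #...# -> #   bit 17 = 1  t=0,i=6
  #.... -> .   bit 16 = 0  t=0,i=17
  .#### -> #   bit 15 = 1  t=0,i=21
  .###. -> .   bit 14 = 0  t=1,i=7
  .##.# -> .   bit 13 = 0  t=1,i=4
  .##.. -> .   bit 12 = 0  t=0,i=12
  .#.## -> #   bit 11 = 1  t=2,i=12
  .#.#. -> #   bit 10 = 1  t=2,i=1
  .#..# -> .   bit 9 = 0  t=0,i=9
  .#... -> #   bit 8 = 1  t=0,i=16
  ..### -> #   bit 7 = 1  t=0,i=20
  ..##. -> .   bit 6 = 0  t=0,i=11
  ..#.# -> .   bit 5 = 0  t=2,i=0
  ..#.. -> #   bit 4 = 1  t=0,i=8
  ...## -> #   bit 3 = 1  t=0,i=19
  ...#. -> #   bit 2 = 1  t=0,i=7
  ....# -> .   bit 1 = 0  t=0,i=18
  ..... -> #   bit 0 = 1  t=1,i=0
  bits 01111100111001101000110110011101 = 2095484317

2095484317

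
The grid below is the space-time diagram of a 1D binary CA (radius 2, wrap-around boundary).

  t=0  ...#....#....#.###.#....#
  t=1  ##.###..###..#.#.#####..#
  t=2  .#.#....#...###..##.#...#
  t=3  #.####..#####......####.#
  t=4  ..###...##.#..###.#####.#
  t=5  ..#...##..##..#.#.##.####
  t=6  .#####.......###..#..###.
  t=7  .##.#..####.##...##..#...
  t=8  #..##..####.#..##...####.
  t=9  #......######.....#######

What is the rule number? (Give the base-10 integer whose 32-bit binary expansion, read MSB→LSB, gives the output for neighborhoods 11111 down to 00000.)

  ##### -> .   bit 31 = 0  t=1,i=19
  ####. -> #   bit 30 = 1  t=1,i=20
  ###.# -> #   bit 29 = 1  t=0,i=17
  ###.. -> .   bit 28 = 0  t=1,i=5
  ##.## -> .   bit 27 = 0  t=1,i=2
  ##.#. -> #   bit 26 = 1  t=0,i=18
  ##..# -> .   bit 25 = 0  t=1,i=6
  ##... -> .   bit 24 = 0  t=3,i=13
  #.### -> #   bit 23 = 1  t=0,i=15
  #.##. -> #   bit 22 = 1  t=3,i=24
  #.#.# -> .   bit 21 = 0  t=1,i=15
  #.#.. -> #   bit 20 = 1  t=0,i=19
  #..## -> .   bit 19 = 0  t=1,i=7
  #..#. -> #   bit 18 = 1  t=1,i=12
  #...# -> #   bit 17 = 1  t=0,i=1
  #.... -> #   bit 16 = 1  t=0,i=5
  .#### -> #   bit 15 = 1  t=1,i=18
  .###. -> .   bit 14 = 0  t=0,i=16
  .##.# -> .   bit 13 = 0  t=2,i=18
  .##.. -> .   bit 12 = 0  t=5,i=7
  .#.## -> .   bit 11 = 0  t=0,i=14
  .#.#. -> #   bit 10 = 1  t=1,i=14
  .#..# -> .   bit 9 = 0  t=4,i=0
  .#... -> #   bit 8 = 1  t=0,i=0
  ..### -> #   bit 7 = 1  t=1,i=8
  ..##. -> .   bit 6 = 0  t=2,i=17
  ..#.# -> #   bit 5 = 1  t=0,i=13
  ..#.. -> #   bit 4 = 1  t=0,i=3
  ...## -> #   bit 3 = 1  t=2,i=11
  ...#. -> .   bit 2 = 0  t=0,i=2
  ....# -> .   bit 1 = 0  t=0,i=6
  ..... -> #   bit 0 = 1  t=3,i=15
  bits 01100100110101111000010110111001 = 1691846073

1691846073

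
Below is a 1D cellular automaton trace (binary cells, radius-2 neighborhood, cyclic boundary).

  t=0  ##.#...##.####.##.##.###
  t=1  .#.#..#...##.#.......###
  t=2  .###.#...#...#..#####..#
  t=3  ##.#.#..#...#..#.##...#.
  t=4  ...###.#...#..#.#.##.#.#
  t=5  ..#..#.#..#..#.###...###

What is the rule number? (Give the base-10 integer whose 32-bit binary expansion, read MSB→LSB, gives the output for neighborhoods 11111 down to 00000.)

2713492495

  nb #####: next=#  (t=0,i=23, bit31=1)
  nb ####.: next=.  (t=0,i=0, bit30=0)
  nb ###.#: next=#  (t=0,i=1, bit29=1)
  nb ###..: next=.  (t=2,i=20, bit28=0)
  nb ##.##: next=.  (t=0,i=9, bit27=0)
  nb ##.#.: next=.  (t=0,i=2, bit26=0)
  nb ##..#: next=.  (t=2,i=21, bit25=0)
  nb ##...: next=#  (t=3,i=19, bit24=1)
  nb #.###: next=#  (t=0,i=10, bit23=1)
  nb #.##.: next=.  (t=0,i=15, bit22=0)
  nb #.#.#: next=#  (t=1,i=1, bit21=1)
  nb #.#..: next=#  (t=0,i=3, bit20=1)
  nb #..##: next=#  (t=2,i=15, bit19=1)
  nb #..#.: next=#  (t=1,i=5, bit18=1)
  nb #...#: next=.  (t=0,i=5, bit17=0)
  nb #....: next=.  (t=1,i=15, bit16=0)
  nb .####: next=#  (t=0,i=11, bit15=1)
  nb .###.: next=.  (t=1,i=22, bit14=0)
  nb .##.#: next=.  (t=0,i=8, bit13=0)
  nb .##..: next=#  (t=3,i=18, bit12=1)
  nb .#.##: next=#  (t=2,i=0, bit11=1)
  nb .#.#.: next=#  (t=1,i=2, bit10=1)
  nb .#..#: next=.  (t=1,i=4, bit9=0)
  nb .#...: next=.  (t=0,i=4, bit8=0)
  nb ..###: next=.  (t=1,i=21, bit7=0)
  nb ..##.: next=.  (t=0,i=7, bit6=0)
  nb ..#.#: next=.  (t=2,i=23, bit5=0)
  nb ..#..: next=.  (t=1,i=6, bit4=0)
  nb ...##: next=#  (t=0,i=6, bit3=1)
  nb ...#.: next=#  (t=2,i=8, bit2=1)
  nb ....#: next=#  (t=1,i=19, bit1=1)
  nb .....: next=#  (t=1,i=16, bit0=1)
  bits 10100001101111001001110000001111 = 2713492495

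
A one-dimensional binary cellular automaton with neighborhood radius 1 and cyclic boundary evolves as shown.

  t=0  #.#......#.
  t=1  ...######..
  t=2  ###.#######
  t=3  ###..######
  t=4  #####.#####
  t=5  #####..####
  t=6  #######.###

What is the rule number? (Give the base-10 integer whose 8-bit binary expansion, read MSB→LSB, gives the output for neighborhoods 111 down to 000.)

  ###|#  b7=1 t=1,i=4
  ##.|#  b6=1 t=1,i=8
  #.#|.  b5=0 t=0,i=1
  #..|#  b4=1 t=0,i=3
  .##|.  b3=0 t=1,i=3
  .#.|.  b2=0 t=0,i=0
  ..#|#  b1=1 t=0,i=8
  ...|#  b0=1 t=0,i=4
  bits 11010011 = 211

211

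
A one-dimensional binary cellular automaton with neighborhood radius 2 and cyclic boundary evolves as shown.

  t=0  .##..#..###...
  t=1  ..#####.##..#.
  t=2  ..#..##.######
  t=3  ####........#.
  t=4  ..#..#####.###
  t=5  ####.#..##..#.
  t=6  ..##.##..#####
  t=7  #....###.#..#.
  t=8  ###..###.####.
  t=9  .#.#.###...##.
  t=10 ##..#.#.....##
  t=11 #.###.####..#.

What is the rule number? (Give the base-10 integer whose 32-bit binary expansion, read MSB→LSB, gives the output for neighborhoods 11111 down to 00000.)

  ##### -> .   bit 31 = 0  t=1,i=4
  ####. -> #   bit 30 = 1  t=1,i=5
  ###.# -> #   bit 29 = 1  t=1,i=6
  ###.. -> .   bit 28 = 0  t=0,i=10
  ##.## -> .   bit 27 = 0  t=1,i=7
  ##.#. -> .   bit 26 = 0  t=5,i=4
  ##..# -> #   bit 25 = 1  t=0,i=3
  ##... -> .   bit 24 = 0  t=0,i=11
  #.### -> .   bit 23 = 0  t=2,i=8
  #.##. -> #   bit 22 = 1  t=1,i=8
  #.#.# -> .   bit 21 = 0  t=9,i=3
  #.#.. -> #   bit 20 = 1  t=5,i=5
  #..## -> .   bit 19 = 0  t=0,i=7
  #..#. -> #   bit 18 = 1  t=0,i=4
  #...# -> .   bit 17 = 0  t=1,i=0
  #.... -> #   bit 16 = 1  t=0,i=12
  .#### -> .   bit 15 = 0  t=1,i=3
  .###. -> #   bit 14 = 1  t=0,i=9
  .##.# -> .   bit 13 = 0  t=2,i=6
  .##.. -> #   bit 12 = 1  t=0,i=2
  .#.## -> #   bit 11 = 1  t=3,i=13
  .#.#. -> .   bit 10 = 0  t=7,i=13
  .#..# -> #   bit 9 = 1  t=0,i=6
  .#... -> #   bit 8 = 1  t=1,i=13
  ..### -> #   bit 7 = 1  t=0,i=8
  ..##. -> .   bit 6 = 0  t=0,i=1
  ..#.# -> #   bit 5 = 1  t=3,i=12
  ..#.. -> #   bit 4 = 1  t=0,i=5
  ...## -> .   bit 3 = 0  t=0,i=0
  ...#. -> #   bit 2 = 1  t=3,i=11
  ....# -> .   bit 1 = 0  t=0,i=13
  ..... -> #   bit 0 = 1  t=3,i=6
  bits 01100010010101010101101110110101 = 1649761205

1649761205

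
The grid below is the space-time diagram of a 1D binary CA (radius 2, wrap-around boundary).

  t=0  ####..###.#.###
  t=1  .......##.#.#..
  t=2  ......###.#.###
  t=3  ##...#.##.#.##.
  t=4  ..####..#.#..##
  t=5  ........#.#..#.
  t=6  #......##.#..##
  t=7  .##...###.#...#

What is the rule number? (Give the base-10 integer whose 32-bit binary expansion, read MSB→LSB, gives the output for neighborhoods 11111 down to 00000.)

  ##### -> .   bit 31 = 0  t=0,i=0
  ####. -> .   bit 30 = 0  t=0,i=2
  ###.# -> #   bit 29 = 1  t=0,i=8
  ###.. -> .   bit 28 = 0  t=0,i=3
  ##.## -> #   bit 27 = 1  t=3,i=14
  ##.#. -> .   bit 26 = 0  t=0,i=9
  ##..# -> .   bit 25 = 0  t=0,i=4
  ##... -> #   bit 24 = 1  t=2,i=0
  #.### -> #   bit 23 = 1  t=0,i=12
  #.##. -> .   bit 22 = 0  t=3,i=0
  #.#.# -> #   bit 21 = 1  t=0,i=10
  #.#.. -> #   bit 20 = 1  t=1,i=12
  #..## -> .   bit 19 = 0  t=0,i=5
  #..#. -> .   bit 18 = 0  t=4,i=7
  #...# -> #   bit 17 = 1  t=3,i=3
  #.... -> #   bit 16 = 1  t=1,i=14
  .#### -> .   bit 15 = 0  t=0,i=13
  .###. -> #   bit 14 = 1  t=0,i=7
  .##.# -> #   bit 13 = 1  t=1,i=8
  .##.. -> .   bit 12 = 0  t=3,i=1
  .#.## -> .   bit 11 = 0  t=0,i=11
  .#.#. -> .   bit 10 = 0  t=1,i=11
  .#..# -> .   bit 9 = 0  t=4,i=11
  .#... -> #   bit 8 = 1  t=1,i=13
  ..### -> .   bit 7 = 0  t=0,i=6
  ..##. -> #   bit 6 = 1  t=1,i=7
  ..#.# -> #   bit 5 = 1  t=3,i=5
  ..#.. -> #   bit 4 = 1  t=5,i=13
  ...## -> #   bit 3 = 1  t=1,i=6
  ...#. -> #   bit 2 = 1  t=3,i=4
  ....# -> .   bit 1 = 0  t=1,i=5
  ..... -> .   bit 0 = 0  t=1,i=0
  bits 00101001101100110110000101111100 = 699621756

699621756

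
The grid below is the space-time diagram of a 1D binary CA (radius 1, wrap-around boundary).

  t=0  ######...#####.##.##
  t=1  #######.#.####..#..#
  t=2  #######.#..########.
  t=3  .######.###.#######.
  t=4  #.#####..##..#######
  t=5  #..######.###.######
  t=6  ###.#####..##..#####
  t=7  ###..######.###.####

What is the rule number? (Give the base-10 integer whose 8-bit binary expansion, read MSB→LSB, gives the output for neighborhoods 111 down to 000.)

214

  nb ###: next=#  (t=0,i=0, bit7=1)
  nb ##.: next=#  (t=0,i=5, bit6=1)
  nb #.#: next=.  (t=0,i=14, bit5=0)
  nb #..: next=#  (t=0,i=6, bit4=1)
  nb .##: next=.  (t=0,i=9, bit3=0)
  nb .#.: next=#  (t=1,i=8, bit2=1)
  nb ..#: next=#  (t=0,i=8, bit1=1)
  nb ...: next=.  (t=0,i=7, bit0=0)
  bits 11010110 = 214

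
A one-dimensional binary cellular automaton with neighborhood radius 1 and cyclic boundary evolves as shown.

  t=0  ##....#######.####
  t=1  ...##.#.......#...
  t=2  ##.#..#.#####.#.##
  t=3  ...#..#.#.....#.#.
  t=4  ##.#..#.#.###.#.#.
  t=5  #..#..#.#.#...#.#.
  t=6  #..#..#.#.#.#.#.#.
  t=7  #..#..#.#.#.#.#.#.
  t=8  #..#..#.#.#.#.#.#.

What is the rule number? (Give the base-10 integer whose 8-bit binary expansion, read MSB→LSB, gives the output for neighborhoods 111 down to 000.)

  [7] ### => .  t=0,i=0
  [6] ##. => .  t=0,i=1
  [5] #.# => .  t=0,i=13
  [4] #.. => .  t=0,i=2
  [3] .## => #  t=0,i=6
  [2] .#. => #  t=1,i=6
  [1] ..# => .  t=0,i=5
  [0] ... => #  t=0,i=3
  bits 00001101 = 13

13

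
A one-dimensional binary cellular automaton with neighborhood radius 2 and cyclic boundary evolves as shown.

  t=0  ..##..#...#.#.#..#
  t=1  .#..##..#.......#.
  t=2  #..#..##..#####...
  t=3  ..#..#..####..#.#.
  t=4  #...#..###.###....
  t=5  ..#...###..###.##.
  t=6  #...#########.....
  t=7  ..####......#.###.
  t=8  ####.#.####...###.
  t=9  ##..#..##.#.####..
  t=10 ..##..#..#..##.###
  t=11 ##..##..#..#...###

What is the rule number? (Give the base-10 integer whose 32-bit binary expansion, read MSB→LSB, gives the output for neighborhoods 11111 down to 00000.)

  nb #####: next=.  (t=2,i=12, bit31=0)
  nb ####.: next=.  (t=2,i=13, bit30=0)
  nb ###.#: next=.  (t=4,i=9, bit29=0)
  nb ###..: next=#  (t=2,i=14, bit28=1)
  nb ##.##: next=.  (t=4,i=10, bit27=0)
  nb ##.#.: next=#  (t=8,i=4, bit26=1)
  nb ##..#: next=#  (t=0,i=4, bit25=1)
  nb ##...: next=.  (t=2,i=15, bit24=0)
  nb #.###: next=#  (t=4,i=11, bit23=1)
  nb #.##.: next=.  (t=5,i=15, bit22=0)
  nb #.#.#: next=.  (t=0,i=12, bit21=0)
  nb #.#..: next=.  (t=0,i=14, bit20=0)
  nb #..##: next=#  (t=0,i=1, bit19=1)
  nb #..#.: next=#  (t=0,i=5, bit18=1)
  nb #...#: next=#  (t=0,i=8, bit17=1)
  nb #....: next=#  (t=1,i=10, bit16=1)
  nb .####: next=#  (t=2,i=11, bit15=1)
  nb .###.: next=#  (t=4,i=8, bit14=1)
  nb .##.#: next=.  (t=9,i=8, bit13=0)
  nb .##..: next=.  (t=0,i=3, bit12=0)
  nb .#.##: next=.  (t=7,i=13, bit11=0)
  nb .#.#.: next=.  (t=0,i=11, bit10=0)
  nb .#..#: next=.  (t=0,i=0, bit9=0)
  nb .#...: next=.  (t=0,i=7, bit8=0)
  nb ..###: next=#  (t=2,i=10, bit7=1)
  nb ..##.: next=.  (t=0,i=2, bit6=0)
  nb ..#.#: next=.  (t=0,i=10, bit5=0)
  nb ..#..: next=.  (t=0,i=6, bit4=0)
  nb ...##: next=#  (t=5,i=5, bit3=1)
  nb ...#.: next=.  (t=0,i=9, bit2=0)
  nb ....#: next=#  (t=1,i=14, bit1=1)
  nb .....: next=#  (t=1,i=11, bit0=1)
  bits 00010110100011111100000010001011 = 378519691

378519691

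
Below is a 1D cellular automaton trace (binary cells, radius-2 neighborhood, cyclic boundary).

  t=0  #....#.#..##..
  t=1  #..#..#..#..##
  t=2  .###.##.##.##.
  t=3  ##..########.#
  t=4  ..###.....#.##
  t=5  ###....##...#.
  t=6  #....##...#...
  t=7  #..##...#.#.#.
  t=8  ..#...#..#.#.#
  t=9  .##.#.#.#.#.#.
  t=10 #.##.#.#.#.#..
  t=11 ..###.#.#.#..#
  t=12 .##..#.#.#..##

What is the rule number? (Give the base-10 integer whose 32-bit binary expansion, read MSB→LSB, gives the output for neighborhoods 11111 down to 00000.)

  ##### -> .   bit 31 = 0  t=3,i=6
  ####. -> #   bit 30 = 1  t=3,i=10
  ###.# -> .   bit 29 = 0  t=2,i=3
  ###.. -> .   bit 28 = 0  t=1,i=0
  ##.## -> #   bit 27 = 1  t=2,i=4
  ##.#. -> #   bit 26 = 1  t=9,i=3
  ##..# -> #   bit 25 = 1  t=0,i=12
  ##... -> .   bit 24 = 0  t=4,i=5
  #.### -> #   bit 23 = 1  t=3,i=13
  #.##. -> #   bit 22 = 1  t=2,i=5
  #.#.# -> .   bit 21 = 0  t=7,i=10
  #.#.. -> .   bit 20 = 0  t=0,i=7
  #..## -> #   bit 19 = 1  t=0,i=9
  #..#. -> #   bit 18 = 1  t=0,i=13
  #...# -> #   bit 17 = 1  t=5,i=10
  #.... -> .   bit 16 = 0  t=0,i=2
  .#### -> .   bit 15 = 0  t=3,i=5
  .###. -> .   bit 14 = 0  t=1,i=13
  .##.# -> #   bit 13 = 1  t=2,i=6
  .##.. -> .   bit 12 = 0  t=0,i=11
  .#.## -> .   bit 11 = 0  t=4,i=11
  .#.#. -> #   bit 10 = 1  t=0,i=6
  .#..# -> .   bit 9 = 0  t=0,i=8
  .#... -> .   bit 8 = 0  t=0,i=1
  ..### -> #   bit 7 = 1  t=1,i=12
  ..##. -> .   bit 6 = 0  t=0,i=10
  ..#.# -> .   bit 5 = 0  t=0,i=5
  ..#.. -> #   bit 4 = 1  t=0,i=0
  ...## -> #   bit 3 = 1  t=5,i=6
  ...#. -> .   bit 2 = 0  t=0,i=4
  ....# -> #   bit 1 = 1  t=0,i=3
  ..... -> #   bit 0 = 1  t=4,i=7
  bits 01001110110011100010010010011011 = 1322132635

1322132635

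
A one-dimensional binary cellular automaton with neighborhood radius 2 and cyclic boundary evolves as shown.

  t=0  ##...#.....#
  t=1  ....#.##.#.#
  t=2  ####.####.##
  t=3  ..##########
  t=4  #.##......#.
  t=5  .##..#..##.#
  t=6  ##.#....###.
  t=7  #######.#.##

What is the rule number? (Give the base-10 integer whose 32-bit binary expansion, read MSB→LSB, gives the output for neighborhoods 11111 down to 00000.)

  #####|.  b31=0 t=2,i=0
  ####.|#  b30=1 t=2,i=2
  ###.#|#  b29=1 t=2,i=3
  ###..|.  b28=0 t=0,i=1
  ##.##|#  b27=1 t=2,i=4
  ##.#.|#  b26=1 t=1,i=8
  ##..#|#  b25=1 t=3,i=0
  ##...|.  b24=0 t=0,i=2
  #.###|#  b23=1 t=2,i=5
  #.##.|#  b22=1 t=1,i=6
  #.#.#|.  b21=0 t=1,i=9
  #.#..|#  b20=1 t=1,i=11
  #..##|.  b19=0 t=3,i=1
  #..#.|.  b18=0 t=5,i=4
  #...#|.  b17=0 t=0,i=3
  #....|#  b16=1 t=0,i=7
  .####|#  b15=1 t=2,i=6
  .###.|.  b14=0 t=0,i=0
  .##.#|#  b13=1 t=1,i=7
  .##..|.  b12=0 t=4,i=3
  .#.##|#  b11=1 t=1,i=5
  .#.#.|#  b10=1 t=1,i=10
  .#..#|.  b9=0 t=5,i=6
  .#...|#  b8=1 t=0,i=6
  ..###|#  b7=1 t=0,i=11
  ..##.|#  b6=1 t=5,i=8
  ..#.#|.  b5=0 t=1,i=4
  ..#..|.  b4=0 t=0,i=5
  ...##|.  b3=0 t=0,i=10
  ...#.|#  b2=1 t=0,i=4
  ....#|#  b1=1 t=0,i=9
  .....|.  b0=0 t=0,i=8
  bits 01101110110100011010110111000110 = 1859235270

1859235270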